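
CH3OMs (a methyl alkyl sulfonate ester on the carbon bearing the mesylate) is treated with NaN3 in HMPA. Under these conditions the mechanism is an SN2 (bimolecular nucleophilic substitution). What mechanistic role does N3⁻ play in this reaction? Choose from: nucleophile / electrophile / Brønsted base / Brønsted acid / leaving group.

Step 1: Backside attack by N3⁻ on the carbon bearing the mesylate: the new C–N bond forms as the C–O bond breaks, with Walden inversion at carbon.
N3⁻ donates an electron pair to form a new σ-bond to carbon — it is the nucleophile.

nucleophile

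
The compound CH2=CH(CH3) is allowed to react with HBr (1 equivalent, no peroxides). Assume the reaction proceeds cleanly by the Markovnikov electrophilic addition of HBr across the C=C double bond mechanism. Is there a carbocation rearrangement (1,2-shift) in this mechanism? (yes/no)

The first-formed carbocation is secondary.
No single 1,2-shift to an adjacent carbon would produce a more-substituted cation than the one already present, so no rearrangement occurs.

no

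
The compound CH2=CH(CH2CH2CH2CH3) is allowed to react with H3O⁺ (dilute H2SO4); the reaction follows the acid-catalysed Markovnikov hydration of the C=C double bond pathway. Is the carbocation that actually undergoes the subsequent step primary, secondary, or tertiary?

Step 1: The π electrons of the C=C bond attack a proton of H3O⁺; Markovnikov addition places the new C–H on the less-substituted alkene carbon, so the positive charge ends up on the more-substituted carbon — a secondary carbocation. H2O is released.
No single 1,2-shift to an adjacent carbon would give a more-substituted cation, so no rearrangement occurs.

secondary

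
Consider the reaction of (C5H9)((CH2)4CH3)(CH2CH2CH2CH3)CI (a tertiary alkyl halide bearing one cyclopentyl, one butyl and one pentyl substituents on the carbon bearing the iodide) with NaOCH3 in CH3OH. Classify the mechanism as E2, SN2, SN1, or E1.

Conditions: a strong base with a tertiary substrate bearing a β-hydrogen.
These conditions are the textbook signature of the E2 pathway.
A strong (often hindered) base removes a β-H in concert with loss of the leaving group — bimolecular elimination.

E2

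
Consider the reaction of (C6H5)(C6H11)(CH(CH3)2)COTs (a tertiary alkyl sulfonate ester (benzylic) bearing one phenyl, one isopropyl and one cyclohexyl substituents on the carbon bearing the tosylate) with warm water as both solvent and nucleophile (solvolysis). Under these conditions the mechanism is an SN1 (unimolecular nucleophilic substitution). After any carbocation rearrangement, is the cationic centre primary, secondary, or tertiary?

Step 1: The C–O bond breaks with both electrons going to the tosylate; TsO⁻ leaves and a tertiary carbocation remains.
No single 1,2-shift to an adjacent carbon would give a more-substituted cation, so no rearrangement occurs.

tertiary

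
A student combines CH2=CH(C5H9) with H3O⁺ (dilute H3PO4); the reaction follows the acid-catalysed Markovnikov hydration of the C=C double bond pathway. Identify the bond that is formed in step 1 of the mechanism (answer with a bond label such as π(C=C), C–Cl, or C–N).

Step 1: The π electrons of the C=C bond attack a proton of H3O⁺; Markovnikov addition places the new C–H on the less-substituted alkene carbon, so the positive charge ends up on the more-substituted carbon — a secondary carbocation. H2O is released.
The bond formed in this step is the C–H bond.

C–H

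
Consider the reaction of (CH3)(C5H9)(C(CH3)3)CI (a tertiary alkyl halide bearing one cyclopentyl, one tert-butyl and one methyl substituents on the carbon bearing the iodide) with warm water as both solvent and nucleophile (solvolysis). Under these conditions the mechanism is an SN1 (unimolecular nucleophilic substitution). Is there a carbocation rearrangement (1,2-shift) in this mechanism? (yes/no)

no

The first-formed carbocation is tertiary.
No single 1,2-shift to an adjacent carbon would produce a more-substituted cation than the one already present, so no rearrangement occurs.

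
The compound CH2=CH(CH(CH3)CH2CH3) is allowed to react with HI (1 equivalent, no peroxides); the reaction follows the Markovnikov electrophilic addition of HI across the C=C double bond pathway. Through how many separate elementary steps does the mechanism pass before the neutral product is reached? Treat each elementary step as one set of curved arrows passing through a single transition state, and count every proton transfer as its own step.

Step 1: Electrophilic addition begins with the π(C=C) electrons forming a bond to the proton of HI. Following Markovnikov's rule, the resulting cation is secondary. The H–I bond breaks heterolytically, releasing I⁻.
Step 2: A 1,2-hydride shift from the adjacent sec-butyl carbon moves the positive charge from the secondary centre to an adjacent carbon, generating a more stable tertiary carbocation.
Step 3: Nucleophilic attack by I⁻ on the carbocation completes the addition, giving R–I.
Total: 3 elementary steps.

3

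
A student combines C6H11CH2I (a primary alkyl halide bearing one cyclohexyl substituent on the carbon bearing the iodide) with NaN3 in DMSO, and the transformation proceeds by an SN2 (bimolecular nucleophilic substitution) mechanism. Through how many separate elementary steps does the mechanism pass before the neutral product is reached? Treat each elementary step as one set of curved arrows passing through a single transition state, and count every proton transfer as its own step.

1

Step 1: The azide nucleophile donates a lone pair from N to the α-carbon in a backside attack; simultaneously the C–I σ-bond breaks and both of its electrons leave with I⁻. One concerted step with inversion of configuration.
Total: 1 elementary step.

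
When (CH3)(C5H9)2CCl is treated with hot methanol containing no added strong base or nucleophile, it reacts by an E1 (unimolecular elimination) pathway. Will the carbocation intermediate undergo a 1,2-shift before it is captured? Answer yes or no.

The first-formed carbocation is tertiary.
No single 1,2-shift to an adjacent carbon would produce a more-substituted cation than the one already present, so no rearrangement occurs.

no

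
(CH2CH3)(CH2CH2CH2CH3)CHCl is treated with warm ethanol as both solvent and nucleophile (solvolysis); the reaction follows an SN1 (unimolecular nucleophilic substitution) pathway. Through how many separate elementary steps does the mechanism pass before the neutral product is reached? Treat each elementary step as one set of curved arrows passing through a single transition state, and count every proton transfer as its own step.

3

Step 1: Rate-determining heterolysis of the C–Cl bond gives Cl⁻ and a secondary carbocation.
(No 1,2-shift: no single shift to an adjacent carbon would give a more stable cation.)
Step 2: A lone pair on the oxygen of CH3CH2OH attacks the carbocation, forming a new C–O σ-bond and an oxonium ion.
Step 3: Proton transfer from the O–H of the oxonium ion to a solvent molecule delivers the neutral ether.
Total: 3 elementary steps.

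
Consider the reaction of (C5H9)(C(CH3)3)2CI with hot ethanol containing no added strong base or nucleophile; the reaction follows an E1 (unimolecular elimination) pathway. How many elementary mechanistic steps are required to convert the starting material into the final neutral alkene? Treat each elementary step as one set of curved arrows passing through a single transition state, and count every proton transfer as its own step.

Step 1: The C–I bond breaks with both electrons going to the iodide; I⁻ leaves and a tertiary carbocation remains.
(No 1,2-shift: no single shift to an adjacent carbon would give a more stable cation.)
Step 2: Loss of a β-proton to an ethanol molecule of the solvent: the C–H bonding pair collapses toward the cationic carbon to form the C=C π bond, yielding the alkene.
Total: 2 elementary steps.

2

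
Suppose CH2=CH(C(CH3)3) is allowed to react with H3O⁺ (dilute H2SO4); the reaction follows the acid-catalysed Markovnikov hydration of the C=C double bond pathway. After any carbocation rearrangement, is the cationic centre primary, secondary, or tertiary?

Step 1: Protonation of the alkene by H3O⁺: the π bond acts as the nucleophile and picks up H⁺, giving the more stable (Markovnikov) secondary carbocation. H2O is released.
Step 2: Carbocation rearrangement: a 1,2-methyl shift from the adjacent tert-butyl carbon converts the initially-formed secondary cation into the more stable tertiary cation.
The cation rearranges from secondary to tertiary via a 1,2-methyl shift from the adjacent tert-butyl carbon; the tertiary cation is what reacts next.

tertiary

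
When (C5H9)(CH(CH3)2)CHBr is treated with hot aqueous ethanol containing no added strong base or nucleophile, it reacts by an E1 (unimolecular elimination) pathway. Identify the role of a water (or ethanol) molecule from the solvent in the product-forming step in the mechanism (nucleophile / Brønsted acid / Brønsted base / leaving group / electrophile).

Step 3: Loss of a β-proton to a water (or ethanol) molecule of the solvent: the C–H bonding pair collapses toward the cationic carbon to form the C=C π bond, yielding the alkene.
A water (or ethanol) molecule from the solvent in the product-forming step accepts a proton in a proton-transfer step — a Brønsted base.

Brønsted base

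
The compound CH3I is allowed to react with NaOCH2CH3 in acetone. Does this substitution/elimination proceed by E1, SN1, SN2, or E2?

Conditions: a methyl substrate with a strong nucleophile in the polar aprotic solvent acetone.
These conditions are the textbook signature of the SN2 pathway.
An unhindered substrate with a strong nucleophile in a polar aprotic solvent favours one-step backside displacement.

SN2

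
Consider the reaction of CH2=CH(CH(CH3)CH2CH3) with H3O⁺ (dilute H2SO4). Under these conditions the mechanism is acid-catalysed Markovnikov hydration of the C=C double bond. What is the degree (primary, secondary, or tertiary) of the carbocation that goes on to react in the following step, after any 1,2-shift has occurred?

tertiary

Step 1: Protonation of the alkene by H3O⁺: the π bond acts as the nucleophile and picks up H⁺, giving the more stable (Markovnikov) secondary carbocation. H2O is released.
Step 2: Carbocation rearrangement: a 1,2-hydride shift from the adjacent sec-butyl carbon converts the initially-formed secondary cation into the more stable tertiary cation.
The cation rearranges from secondary to tertiary via a 1,2-hydride shift from the adjacent sec-butyl carbon; the tertiary cation is what reacts next.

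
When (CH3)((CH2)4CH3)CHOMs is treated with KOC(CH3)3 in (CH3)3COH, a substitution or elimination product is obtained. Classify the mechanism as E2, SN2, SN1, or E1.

E2

Conditions: a strong/bulky base with a secondary substrate bearing a β-hydrogen.
These conditions are the textbook signature of the E2 pathway.
A strong (often hindered) base removes a β-H in concert with loss of the leaving group — bimolecular elimination.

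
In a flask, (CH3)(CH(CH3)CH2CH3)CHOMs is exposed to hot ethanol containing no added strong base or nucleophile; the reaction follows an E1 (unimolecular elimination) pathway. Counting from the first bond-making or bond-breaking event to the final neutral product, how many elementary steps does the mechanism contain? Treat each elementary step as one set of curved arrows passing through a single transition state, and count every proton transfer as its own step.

Step 1: The C–O bond breaks with both electrons going to the mesylate; MsO⁻ leaves and a secondary carbocation remains.
Step 2: A 1,2-hydride shift from the adjacent sec-butyl carbon moves the positive charge from the secondary centre to an adjacent carbon, generating a more stable tertiary carbocation.
Step 3: An ethanol molecule (solvent) deprotonates a β-carbon; as the C–H bond breaks, those electrons form the new alkene π bond.
Total: 3 elementary steps.

3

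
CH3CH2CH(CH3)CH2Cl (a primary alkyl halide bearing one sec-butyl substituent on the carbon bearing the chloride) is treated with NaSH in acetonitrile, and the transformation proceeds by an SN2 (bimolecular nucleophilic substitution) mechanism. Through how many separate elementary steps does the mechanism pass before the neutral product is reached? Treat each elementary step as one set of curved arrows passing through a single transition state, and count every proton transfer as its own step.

Step 1: HS⁻ attacks the back face of the α-carbon while Cl⁻ departs with the C–Cl bonding pair — a single concerted displacement through a pentacoordinate transition state.
Total: 1 elementary step.

1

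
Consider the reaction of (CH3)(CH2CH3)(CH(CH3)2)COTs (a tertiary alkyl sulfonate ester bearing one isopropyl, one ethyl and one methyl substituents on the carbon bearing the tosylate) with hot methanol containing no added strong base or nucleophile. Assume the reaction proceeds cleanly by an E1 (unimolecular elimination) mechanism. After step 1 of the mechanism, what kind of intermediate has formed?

tertiary carbocation

Step 1: Rate-determining heterolysis of the C–O bond gives TsO⁻ and a tertiary carbocation.
After step 1 the species present is a tertiary carbocation.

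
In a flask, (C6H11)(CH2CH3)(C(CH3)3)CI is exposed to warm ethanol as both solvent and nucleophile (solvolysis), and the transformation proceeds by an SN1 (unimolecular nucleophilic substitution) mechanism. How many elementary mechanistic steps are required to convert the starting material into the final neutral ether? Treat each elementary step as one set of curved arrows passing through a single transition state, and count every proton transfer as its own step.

3

Step 1: The C–I bond breaks with both electrons going to the iodide; I⁻ leaves and a tertiary carbocation remains.
(No 1,2-shift: no single shift to an adjacent carbon would give a more stable cation.)
Step 2: Nucleophilic capture: the oxygen of CH3CH2OH bonds to the cationic carbon, producing an oxonium-ion intermediate.
Step 3: Deprotonation of the oxonium oxygen by solvent ethanol yields the neutral ether.
Total: 3 elementary steps.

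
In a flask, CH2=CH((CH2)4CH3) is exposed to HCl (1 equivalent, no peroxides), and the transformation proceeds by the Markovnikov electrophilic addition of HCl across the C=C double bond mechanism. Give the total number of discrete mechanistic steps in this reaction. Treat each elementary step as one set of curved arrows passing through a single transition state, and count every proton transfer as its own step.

2

Step 1: The π electrons of the C=C bond attack a proton of HCl; Markovnikov addition places the new C–H on the less-substituted alkene carbon, so the positive charge ends up on the more-substituted carbon — a secondary carbocation. The H–Cl bond breaks heterolytically, releasing Cl⁻.
(No 1,2-shift: no single shift to an adjacent carbon would give a more stable cation.)
Step 2: Cl⁻ captures the cation: a lone pair on Cl⁻ fills the empty p orbital, producing the alkyl halide product.
Total: 2 elementary steps.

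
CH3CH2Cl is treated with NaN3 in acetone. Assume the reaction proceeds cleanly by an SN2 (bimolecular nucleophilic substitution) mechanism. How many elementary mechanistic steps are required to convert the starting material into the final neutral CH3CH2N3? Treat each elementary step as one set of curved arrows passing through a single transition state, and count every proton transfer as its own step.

1

Step 1: Backside attack by N3⁻ on the carbon bearing the chloride: the new C–N bond forms as the C–Cl bond breaks, with Walden inversion at carbon.
Total: 1 elementary step.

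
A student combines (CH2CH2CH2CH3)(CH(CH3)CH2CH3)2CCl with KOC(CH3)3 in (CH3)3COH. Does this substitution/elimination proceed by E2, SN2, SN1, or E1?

E2

Conditions: a strong/bulky base with a tertiary substrate bearing a β-hydrogen.
These conditions are the textbook signature of the E2 pathway.
A strong (often hindered) base removes a β-H in concert with loss of the leaving group — bimolecular elimination.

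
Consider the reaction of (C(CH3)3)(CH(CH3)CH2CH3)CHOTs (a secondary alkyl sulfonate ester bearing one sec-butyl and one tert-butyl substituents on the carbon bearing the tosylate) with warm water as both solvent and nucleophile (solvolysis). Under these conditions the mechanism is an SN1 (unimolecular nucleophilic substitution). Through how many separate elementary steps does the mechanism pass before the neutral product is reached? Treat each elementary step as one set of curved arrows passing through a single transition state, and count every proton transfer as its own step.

4

Step 1: Rate-determining heterolysis of the C–O bond gives TsO⁻ and a secondary carbocation.
Step 2: A hydride (H with its bonding pair) migrates from the adjacent sec-butyl carbon to the cationic centre — a 1,2-hydride shift — upgrading the secondary cation to a tertiary one.
Step 3: H2O donates an oxygen lone pair into the empty p orbital of the cation, giving a protonated alcohol (an oxonium ion).
Step 4: A second solvent molecule removes the proton on oxygen, giving the neutral alcohol product.
Total: 4 elementary steps.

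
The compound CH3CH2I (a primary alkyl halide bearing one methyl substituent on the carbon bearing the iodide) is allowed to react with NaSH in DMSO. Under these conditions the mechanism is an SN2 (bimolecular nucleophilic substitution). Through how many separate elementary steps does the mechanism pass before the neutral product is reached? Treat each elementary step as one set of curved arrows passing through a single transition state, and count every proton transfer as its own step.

1

Step 1: Backside attack by HS⁻ on the carbon bearing the iodide: the new C–S bond forms as the C–I bond breaks, with Walden inversion at carbon.
Total: 1 elementary step.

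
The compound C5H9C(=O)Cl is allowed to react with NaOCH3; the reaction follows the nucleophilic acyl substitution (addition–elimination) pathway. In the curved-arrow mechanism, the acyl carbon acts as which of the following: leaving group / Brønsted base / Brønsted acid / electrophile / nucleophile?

Step 1: Nucleophilic addition of CH3O⁻ to the acyl carbon breaks the π(C=O) bond and yields a tetrahedral, anionic intermediate.
The acyl carbon accepts an electron pair into an empty or π* orbital — it is the electrophile.

electrophile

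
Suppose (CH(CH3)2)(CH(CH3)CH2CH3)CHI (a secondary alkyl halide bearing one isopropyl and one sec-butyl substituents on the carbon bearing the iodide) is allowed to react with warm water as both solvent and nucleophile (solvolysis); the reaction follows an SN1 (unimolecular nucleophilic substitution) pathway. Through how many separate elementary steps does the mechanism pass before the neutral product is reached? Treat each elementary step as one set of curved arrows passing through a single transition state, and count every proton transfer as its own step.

4

Step 1: Rate-determining heterolysis of the C–I bond gives I⁻ and a secondary carbocation.
Step 2: A hydride (H with its bonding pair) migrates from the adjacent isopropyl carbon to the cationic centre — a 1,2-hydride shift — upgrading the secondary cation to a tertiary one.
Step 3: Nucleophilic capture: the oxygen of H2O bonds to the cationic carbon, producing an oxonium-ion intermediate.
Step 4: A second solvent molecule removes the proton on oxygen, giving the neutral alcohol product.
Total: 4 elementary steps.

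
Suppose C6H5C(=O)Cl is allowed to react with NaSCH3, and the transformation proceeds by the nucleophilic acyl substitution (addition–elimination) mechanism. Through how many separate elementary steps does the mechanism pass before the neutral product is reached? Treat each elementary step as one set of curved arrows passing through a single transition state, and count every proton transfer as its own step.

Step 1: CH3S⁻ adds to the carbonyl carbon; the C=O π electrons shift onto oxygen and a tetrahedral alkoxide intermediate forms.
Step 2: Collapse of the tetrahedral intermediate: the alkoxide oxygen pushes its lone pair back to re-form C=O while Cl⁻ leaves.
Total: 2 elementary steps.

2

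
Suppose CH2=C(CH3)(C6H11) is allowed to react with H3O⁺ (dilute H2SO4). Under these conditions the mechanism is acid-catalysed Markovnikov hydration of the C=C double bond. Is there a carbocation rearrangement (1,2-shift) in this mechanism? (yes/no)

no

The first-formed carbocation is tertiary.
No single 1,2-shift to an adjacent carbon would produce a more-substituted cation than the one already present, so no rearrangement occurs.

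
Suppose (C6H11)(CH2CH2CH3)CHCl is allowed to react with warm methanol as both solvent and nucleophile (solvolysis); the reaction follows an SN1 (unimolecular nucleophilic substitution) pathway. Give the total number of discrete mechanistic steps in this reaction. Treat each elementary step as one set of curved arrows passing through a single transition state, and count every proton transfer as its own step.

Step 1: Unassisted departure of Cl⁻ (taking the C–Cl bonding pair) generates a secondary carbocation.
Step 2: A 1,2-hydride shift from the adjacent cyclohexyl carbon moves the positive charge from the secondary centre to an adjacent carbon, generating a more stable tertiary carbocation.
Step 3: CH3OH donates an oxygen lone pair into the empty p orbital of the cation, giving a protonated ether (an oxonium ion).
Step 4: A second solvent molecule removes the proton on oxygen, giving the neutral ether product.
Total: 4 elementary steps.

4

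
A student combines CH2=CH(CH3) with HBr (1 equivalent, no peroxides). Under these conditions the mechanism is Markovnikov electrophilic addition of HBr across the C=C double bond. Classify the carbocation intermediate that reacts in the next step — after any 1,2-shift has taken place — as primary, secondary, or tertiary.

Step 1: Electrophilic addition begins with the π(C=C) electrons forming a bond to the proton of HBr. Following Markovnikov's rule, the resulting cation is secondary. The H–Br bond breaks heterolytically, releasing Br⁻.
No single 1,2-shift to an adjacent carbon would give a more-substituted cation, so no rearrangement occurs.

secondary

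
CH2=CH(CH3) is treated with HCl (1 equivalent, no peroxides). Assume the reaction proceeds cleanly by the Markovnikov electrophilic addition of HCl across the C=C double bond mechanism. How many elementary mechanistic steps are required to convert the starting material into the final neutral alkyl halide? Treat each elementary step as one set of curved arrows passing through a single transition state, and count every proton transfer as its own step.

2

Step 1: Protonation of the alkene by HCl: the π bond acts as the nucleophile and picks up H⁺, giving the more stable (Markovnikov) secondary carbocation. The H–Cl bond breaks heterolytically, releasing Cl⁻.
(No 1,2-shift: no single shift to an adjacent carbon would give a more stable cation.)
Step 2: The Cl⁻ anion donates a lone pair to the carbocation, forming the new C–Cl σ-bond and giving the neutral alkyl halide.
Total: 2 elementary steps.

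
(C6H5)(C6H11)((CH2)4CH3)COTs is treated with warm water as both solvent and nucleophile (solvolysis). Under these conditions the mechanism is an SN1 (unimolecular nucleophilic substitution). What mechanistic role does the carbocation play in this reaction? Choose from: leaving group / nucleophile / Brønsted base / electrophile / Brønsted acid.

electrophile

Step 2: A lone pair on the oxygen of H2O attacks the carbocation, forming a new C–O σ-bond and an oxonium ion.
The carbocation accepts an electron pair into an empty or π* orbital — it is the electrophile.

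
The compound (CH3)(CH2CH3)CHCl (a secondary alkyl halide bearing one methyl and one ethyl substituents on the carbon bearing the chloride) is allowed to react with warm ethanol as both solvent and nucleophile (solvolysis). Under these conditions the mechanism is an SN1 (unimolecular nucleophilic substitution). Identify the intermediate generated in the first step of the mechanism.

Step 1: Rate-determining heterolysis of the C–Cl bond gives Cl⁻ and a secondary carbocation.
After step 1 the species present is a secondary carbocation.

secondary carbocation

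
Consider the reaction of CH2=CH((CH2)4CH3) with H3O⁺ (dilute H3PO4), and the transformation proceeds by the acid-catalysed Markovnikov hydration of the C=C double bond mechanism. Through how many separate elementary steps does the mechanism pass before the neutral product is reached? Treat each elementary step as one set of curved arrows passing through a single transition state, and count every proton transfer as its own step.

3

Step 1: Protonation of the alkene by H3O⁺: the π bond acts as the nucleophile and picks up H⁺, giving the more stable (Markovnikov) secondary carbocation. H2O is released.
(No 1,2-shift: no single shift to an adjacent carbon would give a more stable cation.)
Step 2: A lone pair on the oxygen of H2O attacks the carbocation, forming a C–O bond and an oxonium ion (a protonated alcohol).
Step 3: Deprotonation of the oxonium ion by a water molecule delivers the neutral alcohol and regenerates the acid catalyst.
Total: 3 elementary steps.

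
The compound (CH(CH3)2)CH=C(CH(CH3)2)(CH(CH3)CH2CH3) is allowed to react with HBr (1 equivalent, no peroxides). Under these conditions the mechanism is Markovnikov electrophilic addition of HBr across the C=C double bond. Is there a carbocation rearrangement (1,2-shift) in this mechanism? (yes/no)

no

The first-formed carbocation is tertiary.
No single 1,2-shift to an adjacent carbon would produce a more-substituted cation than the one already present, so no rearrangement occurs.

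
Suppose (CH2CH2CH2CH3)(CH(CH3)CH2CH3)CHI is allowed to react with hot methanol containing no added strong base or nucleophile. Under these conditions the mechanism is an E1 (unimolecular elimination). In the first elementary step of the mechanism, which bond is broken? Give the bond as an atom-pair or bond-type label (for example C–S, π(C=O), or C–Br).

C–I

Step 1: The C–I bond breaks with both electrons going to the iodide; I⁻ leaves and a secondary carbocation remains.
The bond broken in this step is the C–I bond.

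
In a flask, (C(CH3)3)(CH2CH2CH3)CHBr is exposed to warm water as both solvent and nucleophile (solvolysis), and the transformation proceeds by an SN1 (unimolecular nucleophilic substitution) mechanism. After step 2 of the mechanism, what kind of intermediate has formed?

Step 1: Unassisted departure of Br⁻ (taking the C–Br bonding pair) generates a secondary carbocation.
Step 2: A 1,2-methyl shift from the adjacent tert-butyl carbon moves the positive charge from the secondary centre to an adjacent carbon, generating a more stable tertiary carbocation.
After step 2 the species present is a tertiary carbocation.

tertiary carbocation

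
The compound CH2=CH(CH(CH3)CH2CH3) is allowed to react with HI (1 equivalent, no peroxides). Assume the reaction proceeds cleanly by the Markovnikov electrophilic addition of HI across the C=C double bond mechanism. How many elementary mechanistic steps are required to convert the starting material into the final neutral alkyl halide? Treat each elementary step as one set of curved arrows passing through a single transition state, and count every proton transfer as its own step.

3

Step 1: Electrophilic addition begins with the π(C=C) electrons forming a bond to the proton of HI. Following Markovnikov's rule, the resulting cation is secondary. The H–I bond breaks heterolytically, releasing I⁻.
Step 2: A hydride (H with its bonding pair) migrates from the adjacent sec-butyl carbon to the cationic centre — a 1,2-hydride shift — upgrading the secondary cation to a tertiary one.
Step 3: I⁻ captures the cation: a lone pair on I⁻ fills the empty p orbital, producing the alkyl halide product.
Total: 3 elementary steps.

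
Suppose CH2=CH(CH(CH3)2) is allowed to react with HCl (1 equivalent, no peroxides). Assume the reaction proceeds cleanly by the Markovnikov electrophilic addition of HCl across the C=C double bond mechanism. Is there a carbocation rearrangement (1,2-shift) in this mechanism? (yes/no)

The first-formed carbocation is secondary.
The adjacent isopropyl carbon already bears 2 other carbon substituents and has a hydrogen to migrate; after a 1,2-hydride shift from that carbon the positive charge sits on a tertiary centre.
Tertiary is more stable than secondary, so the shift occurs.

yes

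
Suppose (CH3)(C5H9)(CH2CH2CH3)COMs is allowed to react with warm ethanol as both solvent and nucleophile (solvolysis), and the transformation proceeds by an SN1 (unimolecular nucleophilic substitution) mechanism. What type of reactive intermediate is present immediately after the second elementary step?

Step 1: Unassisted departure of MsO⁻ (taking the C–O bonding pair) generates a tertiary carbocation.
Step 2: A lone pair on the oxygen of CH3CH2OH attacks the carbocation, forming a new C–O σ-bond and an oxonium ion.
After step 2 the species present is an oxonium ion.

oxonium ion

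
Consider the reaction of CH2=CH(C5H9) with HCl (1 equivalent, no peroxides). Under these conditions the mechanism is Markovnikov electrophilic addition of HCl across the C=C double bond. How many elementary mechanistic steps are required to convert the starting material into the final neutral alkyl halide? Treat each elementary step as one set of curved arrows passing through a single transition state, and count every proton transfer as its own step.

3

Step 1: The π electrons of the C=C bond attack a proton of HCl; Markovnikov addition places the new C–H on the less-substituted alkene carbon, so the positive charge ends up on the more-substituted carbon — a secondary carbocation. The H–Cl bond breaks heterolytically, releasing Cl⁻.
Step 2: A hydride (H with its bonding pair) migrates from the adjacent cyclopentyl carbon to the cationic centre — a 1,2-hydride shift — upgrading the secondary cation to a tertiary one.
Step 3: Cl⁻ captures the cation: a lone pair on Cl⁻ fills the empty p orbital, producing the alkyl halide product.
Total: 3 elementary steps.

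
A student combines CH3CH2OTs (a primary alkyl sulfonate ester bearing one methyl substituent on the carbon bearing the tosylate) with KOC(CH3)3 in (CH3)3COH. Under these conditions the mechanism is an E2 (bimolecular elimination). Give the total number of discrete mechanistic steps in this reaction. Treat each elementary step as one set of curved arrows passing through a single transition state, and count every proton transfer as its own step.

Step 1: The strong base (CH3)3CO⁻ removes a β-hydrogen; in the same concerted event the electrons of the breaking C–H bond form the new π(C=C) bond and the C–O σ-bond breaks, expelling TsO⁻. Anti-periplanar geometry; one transition state.
Total: 1 elementary step.

1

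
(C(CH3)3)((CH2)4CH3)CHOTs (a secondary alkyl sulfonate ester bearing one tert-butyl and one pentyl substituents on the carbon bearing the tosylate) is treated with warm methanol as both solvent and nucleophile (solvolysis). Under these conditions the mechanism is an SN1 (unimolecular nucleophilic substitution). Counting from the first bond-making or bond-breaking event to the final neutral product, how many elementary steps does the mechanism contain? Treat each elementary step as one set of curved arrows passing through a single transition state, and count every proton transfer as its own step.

Step 1: The C–O bond breaks with both electrons going to the tosylate; TsO⁻ leaves and a secondary carbocation remains.
Step 2: Carbocation rearrangement: a 1,2-methyl shift from the adjacent tert-butyl carbon converts the initially-formed secondary cation into the more stable tertiary cation.
Step 3: CH3OH donates an oxygen lone pair into the empty p orbital of the cation, giving a protonated ether (an oxonium ion).
Step 4: A second solvent molecule removes the proton on oxygen, giving the neutral ether product.
Total: 4 elementary steps.

4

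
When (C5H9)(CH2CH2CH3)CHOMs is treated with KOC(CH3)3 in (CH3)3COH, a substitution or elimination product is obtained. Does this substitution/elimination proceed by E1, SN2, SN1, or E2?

E2

Conditions: a strong/bulky base with a secondary substrate bearing a β-hydrogen.
These conditions are the textbook signature of the E2 pathway.
A strong (often hindered) base removes a β-H in concert with loss of the leaving group — bimolecular elimination.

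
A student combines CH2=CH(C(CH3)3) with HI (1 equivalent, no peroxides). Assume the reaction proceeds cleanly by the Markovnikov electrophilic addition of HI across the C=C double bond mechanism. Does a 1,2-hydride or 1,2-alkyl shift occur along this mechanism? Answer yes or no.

yes

The first-formed carbocation is secondary.
The adjacent tert-butyl carbon has no hydrogen but bears methyl groups; migration of one methyl with its bonding pair (a 1,2-methyl shift) places the charge on a tertiary centre.
Tertiary is more stable than secondary, so the shift occurs.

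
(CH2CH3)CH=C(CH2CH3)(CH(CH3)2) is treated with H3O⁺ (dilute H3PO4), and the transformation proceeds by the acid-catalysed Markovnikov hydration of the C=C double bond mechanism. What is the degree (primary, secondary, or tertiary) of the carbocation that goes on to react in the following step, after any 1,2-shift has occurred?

Step 1: The π electrons of the C=C bond attack a proton of H3O⁺; Markovnikov addition places the new C–H on the less-substituted alkene carbon, so the positive charge ends up on the more-substituted carbon — a tertiary carbocation. H2O is released.
No single 1,2-shift to an adjacent carbon would give a more-substituted cation, so no rearrangement occurs.

tertiary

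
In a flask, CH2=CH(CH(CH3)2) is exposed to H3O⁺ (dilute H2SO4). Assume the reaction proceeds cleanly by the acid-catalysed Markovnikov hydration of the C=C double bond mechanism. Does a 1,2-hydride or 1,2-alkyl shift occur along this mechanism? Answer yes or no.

The first-formed carbocation is secondary.
The adjacent isopropyl carbon already bears 2 other carbon substituents and has a hydrogen to migrate; after a 1,2-hydride shift from that carbon the positive charge sits on a tertiary centre.
Tertiary is more stable than secondary, so the shift occurs.

yes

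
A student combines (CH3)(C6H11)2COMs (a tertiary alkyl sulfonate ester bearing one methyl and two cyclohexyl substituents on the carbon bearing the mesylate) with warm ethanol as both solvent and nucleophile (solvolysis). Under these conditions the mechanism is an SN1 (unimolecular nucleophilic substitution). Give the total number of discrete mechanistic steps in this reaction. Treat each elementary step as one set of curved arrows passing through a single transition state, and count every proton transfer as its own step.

3

Step 1: The C–O bond breaks with both electrons going to the mesylate; MsO⁻ leaves and a tertiary carbocation remains.
(No 1,2-shift: no single shift to an adjacent carbon would give a more stable cation.)
Step 2: CH3CH2OH donates an oxygen lone pair into the empty p orbital of the cation, giving a protonated ether (an oxonium ion).
Step 3: Proton transfer from the O–H of the oxonium ion to a solvent molecule delivers the neutral ether.
Total: 3 elementary steps.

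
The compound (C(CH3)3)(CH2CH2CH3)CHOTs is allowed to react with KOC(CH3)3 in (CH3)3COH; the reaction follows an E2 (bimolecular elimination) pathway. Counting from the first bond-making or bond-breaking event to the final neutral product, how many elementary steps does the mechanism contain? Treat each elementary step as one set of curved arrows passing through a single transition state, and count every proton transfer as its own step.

Step 1: Concerted anti-periplanar elimination: (CH3)3CO⁻ abstracts a β-H while TsO⁻ leaves, and the C–H electrons become the new C=C π bond — all in a single transition state.
Total: 1 elementary step.

1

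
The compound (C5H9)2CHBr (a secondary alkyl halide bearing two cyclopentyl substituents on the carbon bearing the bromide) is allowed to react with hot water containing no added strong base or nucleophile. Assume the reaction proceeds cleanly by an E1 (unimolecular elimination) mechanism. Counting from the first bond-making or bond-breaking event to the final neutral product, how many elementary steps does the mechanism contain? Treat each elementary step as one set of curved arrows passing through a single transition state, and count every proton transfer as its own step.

Step 1: Ionisation: the C–Br σ-bond cleaves heterolytically; both bonding electrons depart with Br⁻, leaving a secondary carbocation at the α-carbon.
Step 2: A 1,2-hydride shift from the adjacent cyclopentyl carbon moves the positive charge from the secondary centre to an adjacent carbon, generating a more stable tertiary carbocation.
Step 3: A water molecule (solvent) deprotonates a β-carbon; as the C–H bond breaks, those electrons form the new alkene π bond.
Total: 3 elementary steps.

3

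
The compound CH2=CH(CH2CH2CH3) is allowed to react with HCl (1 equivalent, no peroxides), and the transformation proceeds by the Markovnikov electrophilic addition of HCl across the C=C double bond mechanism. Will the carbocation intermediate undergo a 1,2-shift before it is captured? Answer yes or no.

The first-formed carbocation is secondary.
No single 1,2-shift to an adjacent carbon would produce a more-substituted cation than the one already present, so no rearrangement occurs.

no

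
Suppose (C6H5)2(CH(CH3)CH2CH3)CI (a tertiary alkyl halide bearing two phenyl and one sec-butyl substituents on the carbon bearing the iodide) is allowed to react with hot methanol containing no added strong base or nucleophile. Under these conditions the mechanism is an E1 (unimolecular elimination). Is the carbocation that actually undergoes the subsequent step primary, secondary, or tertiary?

Step 1: The C–I bond breaks with both electrons going to the iodide; I⁻ leaves and a tertiary carbocation remains.
No single 1,2-shift to an adjacent carbon would give a more-substituted cation, so no rearrangement occurs.

tertiary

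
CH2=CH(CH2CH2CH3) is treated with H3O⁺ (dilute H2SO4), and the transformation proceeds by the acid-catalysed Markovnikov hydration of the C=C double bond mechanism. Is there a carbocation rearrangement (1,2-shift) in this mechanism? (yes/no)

The first-formed carbocation is secondary.
No single 1,2-shift to an adjacent carbon would produce a more-substituted cation than the one already present, so no rearrangement occurs.

no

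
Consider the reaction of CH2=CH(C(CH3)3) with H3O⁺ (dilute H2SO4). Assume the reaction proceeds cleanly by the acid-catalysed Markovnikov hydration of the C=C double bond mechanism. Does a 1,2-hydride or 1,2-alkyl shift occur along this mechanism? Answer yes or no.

The first-formed carbocation is secondary.
The adjacent tert-butyl carbon has no hydrogen but bears methyl groups; migration of one methyl with its bonding pair (a 1,2-methyl shift) places the charge on a tertiary centre.
Tertiary is more stable than secondary, so the shift occurs.

yes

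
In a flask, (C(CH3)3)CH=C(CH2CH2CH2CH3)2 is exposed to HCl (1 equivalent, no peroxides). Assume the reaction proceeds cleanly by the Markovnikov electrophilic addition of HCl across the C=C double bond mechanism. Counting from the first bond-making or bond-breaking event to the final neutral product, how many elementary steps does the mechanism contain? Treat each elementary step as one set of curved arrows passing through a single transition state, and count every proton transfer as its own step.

Step 1: Electrophilic addition begins with the π(C=C) electrons forming a bond to the proton of HCl. Following Markovnikov's rule, the resulting cation is tertiary. The H–Cl bond breaks heterolytically, releasing Cl⁻.
(No 1,2-shift: no single shift to an adjacent carbon would give a more stable cation.)
Step 2: The Cl⁻ anion donates a lone pair to the carbocation, forming the new C–Cl σ-bond and giving the neutral alkyl halide.
Total: 2 elementary steps.

2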